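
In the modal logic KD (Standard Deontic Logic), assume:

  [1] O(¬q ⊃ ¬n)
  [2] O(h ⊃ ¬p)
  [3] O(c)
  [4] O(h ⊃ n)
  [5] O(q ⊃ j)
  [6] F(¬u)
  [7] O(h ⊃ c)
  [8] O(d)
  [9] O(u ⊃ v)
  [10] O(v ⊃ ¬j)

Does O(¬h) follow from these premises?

Yes

Premise 6 is F(¬u), i.e. O(u).
From O(u) and premise 9, O(u ⊃ v), we obtain O(v).
From O(v) and premise 10, O(v ⊃ ¬j), we obtain O(¬j).
Premise 5, O(q ⊃ j), contraposes to O(¬j ⊃ ¬q); with O(¬j) we get O(¬q).
With premise 1, O(¬q ⊃ ¬n), the K-axiom yields O(¬n).
Premise 4 is O(h ⊃ n); contrapositively O(¬n ⊃ ¬h). Since O(¬n) holds, K gives O(¬h).
Premises 2, 3, 7, 8 do not contribute to this derivation.
So O(¬h) follows.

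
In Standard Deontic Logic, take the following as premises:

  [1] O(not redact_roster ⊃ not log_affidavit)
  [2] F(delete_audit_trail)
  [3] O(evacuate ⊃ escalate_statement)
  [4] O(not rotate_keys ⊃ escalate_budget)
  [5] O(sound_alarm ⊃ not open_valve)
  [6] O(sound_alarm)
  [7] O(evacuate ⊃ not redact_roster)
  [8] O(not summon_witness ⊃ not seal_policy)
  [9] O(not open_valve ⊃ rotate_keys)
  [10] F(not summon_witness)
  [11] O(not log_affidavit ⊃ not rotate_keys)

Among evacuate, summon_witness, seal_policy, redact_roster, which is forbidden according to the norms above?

evacuate

From premise 6 we have O(sound_alarm).
Applying K to premise 5 (O(sound_alarm ⊃ not open_valve)) and O(sound_alarm) yields O(not open_valve).
Premise 9 is O(not open_valve ⊃ rotate_keys); since O(not open_valve), deontic closure gives O(rotate_keys).
Premise 11 is O(not log_affidavit ⊃ not rotate_keys); contrapositively O(rotate_keys ⊃ log_affidavit). Since O(rotate_keys) holds, K gives O(log_affidavit).
Premise 1, O(not redact_roster ⊃ not log_affidavit), contraposes to O(log_affidavit ⊃ redact_roster); with O(log_affidavit) we get O(redact_roster).
Premise 7, O(evacuate ⊃ not redact_roster), contraposes to O(redact_roster ⊃ not evacuate); with O(redact_roster) we get O(not evacuate).
So O(not evacuate) holds, i.e. evacuate is forbidden. None of the other listed options is forbidden under the premises.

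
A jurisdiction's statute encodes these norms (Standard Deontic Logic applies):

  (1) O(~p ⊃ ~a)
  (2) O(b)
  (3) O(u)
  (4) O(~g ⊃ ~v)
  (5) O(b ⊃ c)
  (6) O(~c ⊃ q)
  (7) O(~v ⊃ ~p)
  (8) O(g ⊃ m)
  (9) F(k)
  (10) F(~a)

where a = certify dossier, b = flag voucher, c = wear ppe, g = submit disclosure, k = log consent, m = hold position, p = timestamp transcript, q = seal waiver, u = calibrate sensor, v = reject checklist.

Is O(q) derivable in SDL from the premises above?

Premise 6 is O(~c ⊃ q), but O(~c) is not derivable from the premises, so it does not yield O(q).
No other premise forces O(q). An ideal world satisfying every premise can still have q false, so O(q) is not derivable.

No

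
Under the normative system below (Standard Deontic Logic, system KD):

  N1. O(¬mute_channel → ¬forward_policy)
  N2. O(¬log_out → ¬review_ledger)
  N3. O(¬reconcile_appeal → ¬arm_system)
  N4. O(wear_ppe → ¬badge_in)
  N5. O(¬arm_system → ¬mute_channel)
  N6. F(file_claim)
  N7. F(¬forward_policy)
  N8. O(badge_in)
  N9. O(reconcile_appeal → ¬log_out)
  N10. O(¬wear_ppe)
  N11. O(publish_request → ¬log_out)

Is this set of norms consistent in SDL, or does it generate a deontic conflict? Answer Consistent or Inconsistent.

Consistent

Premise 4 is O(wear_ppe → ¬badge_in), but O(wear_ppe) is not derivable from the premises, so it does not yield O(¬badge_in).
So O(¬badge_in) is not derivable, and the apparent clash with O(badge_in) does not arise.
A world satisfying every obligation exists (e.g. arm_system=true, badge_in=true, file_claim=false, forward_policy=true, log_out=false, mute_channel=true, publish_request=false, reconcile_appeal=true, review_ledger=false, wear_ppe=false); no atom is both obligatory and forbidden, so the set is consistent.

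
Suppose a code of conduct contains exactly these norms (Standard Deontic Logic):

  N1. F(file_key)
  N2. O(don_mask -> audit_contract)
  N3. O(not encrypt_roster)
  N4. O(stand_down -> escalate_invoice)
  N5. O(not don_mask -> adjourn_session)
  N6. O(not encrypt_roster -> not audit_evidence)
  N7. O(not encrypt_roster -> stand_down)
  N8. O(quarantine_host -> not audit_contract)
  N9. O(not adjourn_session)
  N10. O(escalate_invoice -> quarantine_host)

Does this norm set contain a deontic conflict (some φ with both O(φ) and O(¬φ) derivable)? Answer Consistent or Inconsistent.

Inconsistent

From premise 9 we have O(not adjourn_session).
Premise 5, O(not don_mask -> adjourn_session), contraposes to O(not adjourn_session -> don_mask); with O(not adjourn_session) we get O(don_mask).
From O(don_mask) and premise 2, O(don_mask -> audit_contract), we obtain O(audit_contract).
Premise 8 is O(quarantine_host -> not audit_contract); contrapositively O(audit_contract -> not quarantine_host). Since O(audit_contract) holds, K gives O(not quarantine_host).
Premise 10, O(escalate_invoice -> quarantine_host), contraposes to O(not quarantine_host -> not escalate_invoice); with O(not quarantine_host) we get O(not escalate_invoice).
Premise 4 is O(stand_down -> escalate_invoice); contrapositively O(not escalate_invoice -> not stand_down). Since O(not escalate_invoice) holds, K gives O(not stand_down).
Premise 7, O(not encrypt_roster -> stand_down), contraposes to O(not stand_down -> encrypt_roster); with O(not stand_down) we get O(encrypt_roster).
Yet premise 3 states O(not encrypt_roster).
We now have both O(encrypt_roster) and O(not encrypt_roster) — encrypt_roster is simultaneously obligatory and forbidden, violating the D-axiom.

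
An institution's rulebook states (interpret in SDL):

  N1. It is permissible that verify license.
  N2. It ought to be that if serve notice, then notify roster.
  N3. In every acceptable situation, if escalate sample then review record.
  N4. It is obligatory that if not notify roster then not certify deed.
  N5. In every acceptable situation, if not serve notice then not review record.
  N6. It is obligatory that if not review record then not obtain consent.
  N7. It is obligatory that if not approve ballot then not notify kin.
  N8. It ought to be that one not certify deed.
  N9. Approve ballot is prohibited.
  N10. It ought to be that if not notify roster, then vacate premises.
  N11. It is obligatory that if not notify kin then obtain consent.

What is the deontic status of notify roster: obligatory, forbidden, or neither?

Obligatory

Premise 9 is F(approve_ballot), i.e. O(¬approve_ballot).
From O(¬approve_ballot) and premise 7, O(¬approve_ballot → ¬notify_kin), we obtain O(¬notify_kin).
With premise 11, O(¬notify_kin → obtain_consent), the K-axiom yields O(obtain_consent).
The contrapositive of premise 6 (O(¬review_record → ¬obtain_consent)) is O(obtain_consent → review_record), and O(obtain_consent) is already established, so O(review_record).
Premise 5 is O(¬serve_notice → ¬review_record); contrapositively O(review_record → serve_notice). Since O(review_record) holds, K gives O(serve_notice).
With premise 2, O(serve_notice → notify_roster), the K-axiom yields O(notify_roster).
Premises 1, 3, 4, 8, 10 do not contribute to this derivation.
Hence notify_roster is obligatory.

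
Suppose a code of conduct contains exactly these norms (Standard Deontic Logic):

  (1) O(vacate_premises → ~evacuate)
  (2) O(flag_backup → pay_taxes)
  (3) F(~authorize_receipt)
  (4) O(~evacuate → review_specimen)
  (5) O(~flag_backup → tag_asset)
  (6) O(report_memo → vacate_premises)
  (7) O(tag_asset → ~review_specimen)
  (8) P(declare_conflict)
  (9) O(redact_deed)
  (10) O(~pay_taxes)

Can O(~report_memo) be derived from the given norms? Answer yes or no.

Yes

Premise 10 states O(~pay_taxes) outright.
The contrapositive of premise 2 (O(flag_backup → pay_taxes)) is O(~pay_taxes → ~flag_backup), and O(~pay_taxes) is already established, so O(~flag_backup).
With premise 5, O(~flag_backup → tag_asset), the K-axiom yields O(tag_asset).
From O(tag_asset) and premise 7, O(tag_asset → ~review_specimen), we obtain O(~review_specimen).
The contrapositive of premise 4 (O(~evacuate → review_specimen)) is O(~review_specimen → evacuate), and O(~review_specimen) is already established, so O(evacuate).
Premise 1, O(vacate_premises → ~evacuate), contraposes to O(evacuate → ~vacate_premises); with O(evacuate) we get O(~vacate_premises).
The contrapositive of premise 6 (O(report_memo → vacate_premises)) is O(~vacate_premises → ~report_memo), and O(~vacate_premises) is already established, so O(~report_memo).
Premises 3, 8, 9 do not contribute to this derivation.
So O(~report_memo) follows.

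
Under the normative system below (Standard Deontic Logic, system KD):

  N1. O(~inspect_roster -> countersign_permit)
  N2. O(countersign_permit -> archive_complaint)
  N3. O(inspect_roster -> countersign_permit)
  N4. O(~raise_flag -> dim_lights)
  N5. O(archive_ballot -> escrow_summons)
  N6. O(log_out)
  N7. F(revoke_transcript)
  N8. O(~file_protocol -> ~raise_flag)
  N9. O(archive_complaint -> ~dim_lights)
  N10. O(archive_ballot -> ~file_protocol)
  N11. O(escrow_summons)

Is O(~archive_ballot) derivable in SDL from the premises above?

By case analysis on ~inspect_roster: premise 1 gives O(~inspect_roster -> countersign_permit) and premise 3 gives O(inspect_roster -> countersign_permit), so O(countersign_permit) either way.
From O(countersign_permit) and premise 2, O(countersign_permit -> archive_complaint), we obtain O(archive_complaint).
From O(archive_complaint) and premise 9, O(archive_complaint -> ~dim_lights), we obtain O(~dim_lights).
Premise 4 is O(~raise_flag -> dim_lights); contrapositively O(~dim_lights -> raise_flag). Since O(~dim_lights) holds, K gives O(raise_flag).
Premise 8, O(~file_protocol -> ~raise_flag), contraposes to O(raise_flag -> file_protocol); with O(raise_flag) we get O(file_protocol).
The contrapositive of premise 10 (O(archive_ballot -> ~file_protocol)) is O(file_protocol -> ~archive_ballot), and O(file_protocol) is already established, so O(~archive_ballot).
Premises 5, 6, 7, 11 do not contribute to this derivation.
So O(~archive_ballot) follows.

Yes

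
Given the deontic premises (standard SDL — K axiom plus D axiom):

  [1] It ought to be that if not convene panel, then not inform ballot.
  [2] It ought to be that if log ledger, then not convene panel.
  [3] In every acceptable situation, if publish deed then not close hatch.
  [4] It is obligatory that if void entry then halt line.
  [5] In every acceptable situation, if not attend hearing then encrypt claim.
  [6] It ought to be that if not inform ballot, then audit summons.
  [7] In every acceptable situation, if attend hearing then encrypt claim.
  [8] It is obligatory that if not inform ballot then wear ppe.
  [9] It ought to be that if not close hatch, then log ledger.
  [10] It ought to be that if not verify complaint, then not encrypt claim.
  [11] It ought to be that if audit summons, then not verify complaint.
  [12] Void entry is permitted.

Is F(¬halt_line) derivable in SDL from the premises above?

No

Premise 4 is O(void_entry → halt_line), but O(void_entry) is not derivable from the premises (the permission P(void_entry) asserts only ¬O(¬void_entry), not O(void_entry)), so it does not yield O(halt_line).
No other premise forces O(halt_line). An ideal world satisfying every premise can still have ¬halt_line true, so F(¬halt_line) is not derivable.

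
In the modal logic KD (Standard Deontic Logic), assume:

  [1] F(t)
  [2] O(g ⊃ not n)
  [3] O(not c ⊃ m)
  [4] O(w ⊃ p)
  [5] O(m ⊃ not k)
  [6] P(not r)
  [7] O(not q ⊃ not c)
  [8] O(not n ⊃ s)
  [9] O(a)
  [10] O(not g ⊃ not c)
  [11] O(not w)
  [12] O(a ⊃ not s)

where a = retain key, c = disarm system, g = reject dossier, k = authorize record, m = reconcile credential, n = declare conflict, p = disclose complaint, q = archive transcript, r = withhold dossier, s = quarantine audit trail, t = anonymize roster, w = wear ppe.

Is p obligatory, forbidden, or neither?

Neither

Premise 4 is O(w ⊃ p), but O(w) is not derivable from the premises, so it does not yield O(p).
No premise or chain of K-axiom applications forces O(p), and none forces O(not p). So p is neither obligatory nor forbidden under these norms.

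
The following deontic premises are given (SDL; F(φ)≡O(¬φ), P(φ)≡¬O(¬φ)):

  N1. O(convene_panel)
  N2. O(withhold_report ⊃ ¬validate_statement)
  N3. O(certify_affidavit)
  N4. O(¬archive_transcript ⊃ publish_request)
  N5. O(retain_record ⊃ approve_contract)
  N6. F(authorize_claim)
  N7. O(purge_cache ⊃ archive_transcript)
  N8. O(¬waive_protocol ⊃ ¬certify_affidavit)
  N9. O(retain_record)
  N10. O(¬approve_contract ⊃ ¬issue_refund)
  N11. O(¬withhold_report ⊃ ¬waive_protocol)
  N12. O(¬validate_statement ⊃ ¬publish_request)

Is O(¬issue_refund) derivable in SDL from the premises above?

No

Premise 10 is O(¬approve_contract ⊃ ¬issue_refund), but O(¬approve_contract) is not derivable from the premises, so it does not yield O(¬issue_refund).
No other premise forces O(¬issue_refund). An ideal world satisfying every premise can still have ¬issue_refund false, so O(¬issue_refund) is not derivable.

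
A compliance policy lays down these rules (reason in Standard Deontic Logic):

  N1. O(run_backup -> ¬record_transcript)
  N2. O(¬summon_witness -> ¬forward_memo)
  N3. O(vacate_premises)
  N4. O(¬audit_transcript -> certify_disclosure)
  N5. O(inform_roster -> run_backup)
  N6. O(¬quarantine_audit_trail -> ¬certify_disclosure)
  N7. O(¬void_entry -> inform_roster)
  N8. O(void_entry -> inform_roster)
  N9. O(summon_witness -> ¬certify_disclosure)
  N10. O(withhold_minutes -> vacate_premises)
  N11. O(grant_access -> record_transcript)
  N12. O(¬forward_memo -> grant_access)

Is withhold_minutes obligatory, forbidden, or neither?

Neither

Premise 10 is O(withhold_minutes -> vacate_premises); even if O(vacate_premises) held, inferring O(withhold_minutes) would be affirming the consequent — invalid.
No premise or chain of K-axiom applications forces O(withhold_minutes), and none forces O(¬withhold_minutes). So withhold_minutes is neither obligatory nor forbidden under these norms.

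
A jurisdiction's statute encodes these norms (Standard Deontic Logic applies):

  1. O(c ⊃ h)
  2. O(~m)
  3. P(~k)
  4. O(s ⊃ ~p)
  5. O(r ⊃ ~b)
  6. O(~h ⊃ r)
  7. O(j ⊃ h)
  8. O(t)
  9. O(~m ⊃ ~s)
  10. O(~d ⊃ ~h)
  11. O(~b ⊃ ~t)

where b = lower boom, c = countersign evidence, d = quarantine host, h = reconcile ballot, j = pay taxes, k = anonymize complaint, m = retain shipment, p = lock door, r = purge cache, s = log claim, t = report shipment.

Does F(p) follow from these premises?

No

Premise 4 is O(s ⊃ ~p), but O(s) is not derivable from the premises, so it does not yield O(~p).
No other premise forces O(~p). An ideal world satisfying every premise can still have p true, so F(p) is not derivable.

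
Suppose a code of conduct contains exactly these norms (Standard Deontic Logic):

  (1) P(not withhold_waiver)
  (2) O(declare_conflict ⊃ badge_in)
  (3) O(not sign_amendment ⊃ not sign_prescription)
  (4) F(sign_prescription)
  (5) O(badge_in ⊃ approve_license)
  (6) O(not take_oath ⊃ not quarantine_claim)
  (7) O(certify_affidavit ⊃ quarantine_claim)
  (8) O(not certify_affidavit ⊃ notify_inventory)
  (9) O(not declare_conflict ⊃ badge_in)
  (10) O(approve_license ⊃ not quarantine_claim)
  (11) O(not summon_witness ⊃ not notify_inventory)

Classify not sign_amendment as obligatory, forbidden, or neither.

Premise 3 is O(not sign_amendment ⊃ not sign_prescription); even if O(not sign_prescription) held, inferring O(not sign_amendment) would be affirming the consequent — invalid.
No premise or chain of K-axiom applications forces O(not sign_amendment), and none forces O(sign_amendment). So not sign_amendment is neither obligatory nor forbidden under these norms.

Neither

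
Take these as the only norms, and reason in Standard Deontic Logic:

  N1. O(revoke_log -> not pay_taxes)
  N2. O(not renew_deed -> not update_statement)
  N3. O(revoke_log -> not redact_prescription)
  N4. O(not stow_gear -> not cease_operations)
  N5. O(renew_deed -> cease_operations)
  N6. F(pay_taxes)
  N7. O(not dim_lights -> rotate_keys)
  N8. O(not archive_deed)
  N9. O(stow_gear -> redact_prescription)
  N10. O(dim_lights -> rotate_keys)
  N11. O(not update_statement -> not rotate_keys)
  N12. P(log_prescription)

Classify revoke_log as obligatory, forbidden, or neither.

Premises 7 and 10 cover both cases: O(not dim_lights -> rotate_keys) and O(dim_lights -> rotate_keys). Since not dim_lights ∨ dim_lights is a tautology, O(rotate_keys) follows.
The contrapositive of premise 11 (O(not update_statement -> not rotate_keys)) is O(rotate_keys -> update_statement), and O(rotate_keys) is already established, so O(update_statement).
Premise 2 is O(not renew_deed -> not update_statement); contrapositively O(update_statement -> renew_deed). Since O(update_statement) holds, K gives O(renew_deed).
From O(renew_deed) and premise 5, O(renew_deed -> cease_operations), we obtain O(cease_operations).
Premise 4, O(not stow_gear -> not cease_operations), contraposes to O(cease_operations -> stow_gear); with O(cease_operations) we get O(stow_gear).
With premise 9, O(stow_gear -> redact_prescription), the K-axiom yields O(redact_prescription).
The contrapositive of premise 3 (O(revoke_log -> not redact_prescription)) is O(redact_prescription -> not revoke_log), and O(redact_prescription) is already established, so O(not revoke_log).
Premises 1, 6, 8, 12 do not contribute to this derivation.
Thus O(not revoke_log), which is F(revoke_log): revoke_log is forbidden.

Forbidden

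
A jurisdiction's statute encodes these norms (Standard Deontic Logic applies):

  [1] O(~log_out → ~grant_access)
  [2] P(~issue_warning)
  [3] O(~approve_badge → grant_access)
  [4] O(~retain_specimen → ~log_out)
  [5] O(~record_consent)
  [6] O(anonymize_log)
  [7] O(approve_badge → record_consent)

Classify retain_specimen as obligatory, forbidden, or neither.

Obligatory

Premise 5 states O(~record_consent) outright.
Premise 7, O(approve_badge → record_consent), contraposes to O(~record_consent → ~approve_badge); with O(~record_consent) we get O(~approve_badge).
Applying K to premise 3 (O(~approve_badge → grant_access)) and O(~approve_badge) yields O(grant_access).
Premise 1, O(~log_out → ~grant_access), contraposes to O(grant_access → log_out); with O(grant_access) we get O(log_out).
Premise 4, O(~retain_specimen → ~log_out), contraposes to O(log_out → retain_specimen); with O(log_out) we get O(retain_specimen).
Premises 2, 6 do not contribute to this derivation.
Hence retain_specimen is obligatory.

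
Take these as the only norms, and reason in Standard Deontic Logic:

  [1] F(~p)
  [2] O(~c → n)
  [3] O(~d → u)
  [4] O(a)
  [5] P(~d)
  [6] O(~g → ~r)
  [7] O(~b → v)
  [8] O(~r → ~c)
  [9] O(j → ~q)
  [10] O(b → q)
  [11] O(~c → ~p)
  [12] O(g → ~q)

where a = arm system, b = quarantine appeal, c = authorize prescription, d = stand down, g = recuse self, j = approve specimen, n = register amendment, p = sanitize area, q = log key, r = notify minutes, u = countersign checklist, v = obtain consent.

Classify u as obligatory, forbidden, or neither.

Neither

Premise 3 is O(~d → u), but O(~d) is not derivable from the premises (the permission P(~d) asserts only ~O(d), not O(~d)), so it does not yield O(u).
No premise or chain of K-axiom applications forces O(u), and none forces O(~u). So u is neither obligatory nor forbidden under these norms.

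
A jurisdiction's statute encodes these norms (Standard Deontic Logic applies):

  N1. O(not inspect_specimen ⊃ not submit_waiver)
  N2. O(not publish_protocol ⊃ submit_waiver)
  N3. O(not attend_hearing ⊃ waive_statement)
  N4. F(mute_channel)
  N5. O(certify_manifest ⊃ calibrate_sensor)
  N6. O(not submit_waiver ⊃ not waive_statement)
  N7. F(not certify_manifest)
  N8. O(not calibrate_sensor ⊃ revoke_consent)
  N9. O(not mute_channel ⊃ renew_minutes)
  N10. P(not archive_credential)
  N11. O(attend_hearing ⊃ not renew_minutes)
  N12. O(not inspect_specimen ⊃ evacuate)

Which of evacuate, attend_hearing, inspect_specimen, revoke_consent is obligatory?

Premise 4 is F(mute_channel), i.e. O(not mute_channel).
From O(not mute_channel) and premise 9, O(not mute_channel ⊃ renew_minutes), we obtain O(renew_minutes).
Premise 11, O(attend_hearing ⊃ not renew_minutes), contraposes to O(renew_minutes ⊃ not attend_hearing); with O(renew_minutes) we get O(not attend_hearing).
From O(not attend_hearing) and premise 3, O(not attend_hearing ⊃ waive_statement), we obtain O(waive_statement).
Premise 6, O(not submit_waiver ⊃ not waive_statement), contraposes to O(waive_statement ⊃ submit_waiver); with O(waive_statement) we get O(submit_waiver).
Premise 1 is O(not inspect_specimen ⊃ not submit_waiver); contrapositively O(submit_waiver ⊃ inspect_specimen). Since O(submit_waiver) holds, K gives O(inspect_specimen).
So O(inspect_specimen) holds — inspect_specimen is obligatory. None of the other listed options is made obligatory by any chain of premises.

inspect_specimen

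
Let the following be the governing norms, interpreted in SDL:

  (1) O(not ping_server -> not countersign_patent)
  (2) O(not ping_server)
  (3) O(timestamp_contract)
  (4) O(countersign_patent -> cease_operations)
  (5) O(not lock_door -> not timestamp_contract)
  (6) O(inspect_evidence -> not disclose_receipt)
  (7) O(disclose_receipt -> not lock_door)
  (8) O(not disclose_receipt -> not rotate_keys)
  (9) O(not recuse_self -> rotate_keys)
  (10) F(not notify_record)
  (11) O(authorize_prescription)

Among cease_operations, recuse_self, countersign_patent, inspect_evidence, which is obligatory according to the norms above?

recuse_self

Premise 3 states O(timestamp_contract) outright.
Premise 5, O(not lock_door -> not timestamp_contract), contraposes to O(timestamp_contract -> lock_door); with O(timestamp_contract) we get O(lock_door).
Premise 7 is O(disclose_receipt -> not lock_door); contrapositively O(lock_door -> not disclose_receipt). Since O(lock_door) holds, K gives O(not disclose_receipt).
With premise 8, O(not disclose_receipt -> not rotate_keys), the K-axiom yields O(not rotate_keys).
Premise 9, O(not recuse_self -> rotate_keys), contraposes to O(not rotate_keys -> recuse_self); with O(not rotate_keys) we get O(recuse_self).
So O(recuse_self) holds — recuse_self is obligatory. None of the other listed options is made obligatory by any chain of premises.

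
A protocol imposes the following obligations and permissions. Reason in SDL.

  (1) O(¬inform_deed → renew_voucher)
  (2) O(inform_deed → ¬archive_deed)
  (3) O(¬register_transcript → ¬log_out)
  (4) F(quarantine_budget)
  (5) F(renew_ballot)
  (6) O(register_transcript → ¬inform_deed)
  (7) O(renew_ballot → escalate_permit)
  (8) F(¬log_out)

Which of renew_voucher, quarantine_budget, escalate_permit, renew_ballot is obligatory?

Premise 8 is F(¬log_out), i.e. O(log_out).
The contrapositive of premise 3 (O(¬register_transcript → ¬log_out)) is O(log_out → register_transcript), and O(log_out) is already established, so O(register_transcript).
From O(register_transcript) and premise 6, O(register_transcript → ¬inform_deed), we obtain O(¬inform_deed).
With premise 1, O(¬inform_deed → renew_voucher), the K-axiom yields O(renew_voucher).
So O(renew_voucher) holds — renew_voucher is obligatory. None of the other listed options is made obligatory by any chain of premises.

renew_voucher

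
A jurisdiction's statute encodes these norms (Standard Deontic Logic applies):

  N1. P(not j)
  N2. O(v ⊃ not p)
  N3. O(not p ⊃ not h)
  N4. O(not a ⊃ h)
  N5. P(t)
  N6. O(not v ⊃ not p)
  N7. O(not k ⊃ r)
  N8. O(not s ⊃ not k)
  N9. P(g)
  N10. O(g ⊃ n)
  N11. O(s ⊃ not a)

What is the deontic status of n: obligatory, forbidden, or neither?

Premise 10 is O(g ⊃ n), but O(g) is not derivable from the premises (the permission P(g) asserts only not O(not g), not O(g)), so it does not yield O(n).
No premise or chain of K-axiom applications forces O(n), and none forces O(not n). So n is neither obligatory nor forbidden under these norms.

Neither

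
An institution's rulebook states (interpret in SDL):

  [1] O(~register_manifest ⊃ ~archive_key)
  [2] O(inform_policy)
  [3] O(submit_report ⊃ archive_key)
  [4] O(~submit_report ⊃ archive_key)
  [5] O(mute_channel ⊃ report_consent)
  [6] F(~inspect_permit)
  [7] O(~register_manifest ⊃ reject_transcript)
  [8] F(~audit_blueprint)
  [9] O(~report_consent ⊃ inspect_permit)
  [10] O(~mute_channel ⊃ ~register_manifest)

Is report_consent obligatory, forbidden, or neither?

Premises 3 and 4 cover both cases: O(submit_report ⊃ archive_key) and O(~submit_report ⊃ archive_key). Since submit_report ∨ ~submit_report is a tautology, O(archive_key) follows.
Premise 1 is O(~register_manifest ⊃ ~archive_key); contrapositively O(archive_key ⊃ register_manifest). Since O(archive_key) holds, K gives O(register_manifest).
The contrapositive of premise 10 (O(~mute_channel ⊃ ~register_manifest)) is O(register_manifest ⊃ mute_channel), and O(register_manifest) is already established, so O(mute_channel).
Applying K to premise 5 (O(mute_channel ⊃ report_consent)) and O(mute_channel) yields O(report_consent).
Premises 2, 6, 7, 8, 9 do not contribute to this derivation.
Hence report_consent is obligatory.

Obligatory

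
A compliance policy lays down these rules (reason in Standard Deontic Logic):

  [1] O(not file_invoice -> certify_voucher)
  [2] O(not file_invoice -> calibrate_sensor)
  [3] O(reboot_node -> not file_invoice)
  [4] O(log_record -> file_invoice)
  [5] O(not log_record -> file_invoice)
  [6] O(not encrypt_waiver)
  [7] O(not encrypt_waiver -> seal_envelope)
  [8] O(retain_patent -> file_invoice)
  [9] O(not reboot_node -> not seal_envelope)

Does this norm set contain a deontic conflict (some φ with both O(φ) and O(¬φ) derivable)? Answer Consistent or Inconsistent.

Inconsistent

Premises 4 and 5 cover both cases: O(log_record -> file_invoice) and O(not log_record -> file_invoice). Since log_record ∨ not log_record is a tautology, O(file_invoice) follows.
The contrapositive of premise 3 (O(reboot_node -> not file_invoice)) is O(file_invoice -> not reboot_node), and O(file_invoice) is already established, so O(not reboot_node).
From O(not reboot_node) and premise 9, O(not reboot_node -> not seal_envelope), we obtain O(not seal_envelope).
Premise 7 is O(not encrypt_waiver -> seal_envelope); contrapositively O(not seal_envelope -> encrypt_waiver). Since O(not seal_envelope) holds, K gives O(encrypt_waiver).
But premise 6 directly asserts O(not encrypt_waiver).
We now have both O(encrypt_waiver) and O(not encrypt_waiver) — encrypt_waiver is simultaneously obligatory and forbidden, violating the D-axiom.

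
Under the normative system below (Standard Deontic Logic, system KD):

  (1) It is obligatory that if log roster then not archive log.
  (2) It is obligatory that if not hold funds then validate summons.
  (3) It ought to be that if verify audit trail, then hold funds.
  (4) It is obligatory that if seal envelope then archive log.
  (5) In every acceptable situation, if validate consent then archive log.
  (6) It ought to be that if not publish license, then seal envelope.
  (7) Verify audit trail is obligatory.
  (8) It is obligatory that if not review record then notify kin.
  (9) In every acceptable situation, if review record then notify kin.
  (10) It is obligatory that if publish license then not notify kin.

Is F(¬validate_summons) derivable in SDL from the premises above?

Premise 2 is O(¬hold_funds → validate_summons), but O(¬hold_funds) is not derivable from the premises, so it does not yield O(validate_summons).
No other premise forces O(validate_summons). An ideal world satisfying every premise can still have ¬validate_summons true, so F(¬validate_summons) is not derivable.

No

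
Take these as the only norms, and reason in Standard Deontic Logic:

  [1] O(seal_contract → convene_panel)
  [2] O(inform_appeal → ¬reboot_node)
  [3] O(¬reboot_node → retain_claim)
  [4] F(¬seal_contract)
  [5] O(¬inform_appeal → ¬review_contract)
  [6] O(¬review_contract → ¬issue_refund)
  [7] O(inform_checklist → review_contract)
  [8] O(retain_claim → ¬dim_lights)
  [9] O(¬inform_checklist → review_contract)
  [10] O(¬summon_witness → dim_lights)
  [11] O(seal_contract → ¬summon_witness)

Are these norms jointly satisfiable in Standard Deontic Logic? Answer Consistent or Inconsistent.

By case analysis on ¬inform_checklist: premise 9 gives O(¬inform_checklist → review_contract) and premise 7 gives O(inform_checklist → review_contract), so O(review_contract) either way.
Premise 5 is O(¬inform_appeal → ¬review_contract); contrapositively O(review_contract → inform_appeal). Since O(review_contract) holds, K gives O(inform_appeal).
Applying K to premise 2 (O(inform_appeal → ¬reboot_node)) and O(inform_appeal) yields O(¬reboot_node).
With premise 3, O(¬reboot_node → retain_claim), the K-axiom yields O(retain_claim).
Premise 8 is O(retain_claim → ¬dim_lights); since O(retain_claim), deontic closure gives O(¬dim_lights).
Premise 10 is O(¬summon_witness → dim_lights); contrapositively O(¬dim_lights → summon_witness). Since O(¬dim_lights) holds, K gives O(summon_witness).
Premise 11, O(seal_contract → ¬summon_witness), contraposes to O(summon_witness → ¬seal_contract); with O(summon_witness) we get O(¬seal_contract).
However, F(¬seal_contract) at premise 4 amounts to O(seal_contract).
We now have both O(¬seal_contract) and O(seal_contract) — seal_contract is simultaneously obligatory and forbidden, violating the D-axiom.

Inconsistent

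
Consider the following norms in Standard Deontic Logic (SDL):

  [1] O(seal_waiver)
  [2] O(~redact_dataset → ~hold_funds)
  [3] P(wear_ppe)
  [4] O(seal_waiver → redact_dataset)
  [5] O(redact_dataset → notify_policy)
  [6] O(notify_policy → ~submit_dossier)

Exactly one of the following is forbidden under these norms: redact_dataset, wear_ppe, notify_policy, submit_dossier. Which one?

Premise 1 states O(seal_waiver) outright.
With premise 4, O(seal_waiver → redact_dataset), the K-axiom yields O(redact_dataset).
From O(redact_dataset) and premise 5, O(redact_dataset → notify_policy), we obtain O(notify_policy).
From O(notify_policy) and premise 6, O(notify_policy → ~submit_dossier), we obtain O(~submit_dossier).
So O(~submit_dossier) holds, i.e. submit_dossier is forbidden. None of the other listed options is forbidden under the premises.

submit_dossier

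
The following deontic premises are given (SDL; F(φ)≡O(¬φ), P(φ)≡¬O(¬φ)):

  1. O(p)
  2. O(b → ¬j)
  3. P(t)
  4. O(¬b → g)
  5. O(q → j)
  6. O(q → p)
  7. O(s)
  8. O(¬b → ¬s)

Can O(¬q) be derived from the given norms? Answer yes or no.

Yes

From premise 7 we have O(s).
The contrapositive of premise 8 (O(¬b → ¬s)) is O(s → b), and O(s) is already established, so O(b).
With premise 2, O(b → ¬j), the K-axiom yields O(¬j).
Premise 5, O(q → j), contraposes to O(¬j → ¬q); with O(¬j) we get O(¬q).
Premises 1, 3, 4, 6 do not contribute to this derivation.
So O(¬q) follows.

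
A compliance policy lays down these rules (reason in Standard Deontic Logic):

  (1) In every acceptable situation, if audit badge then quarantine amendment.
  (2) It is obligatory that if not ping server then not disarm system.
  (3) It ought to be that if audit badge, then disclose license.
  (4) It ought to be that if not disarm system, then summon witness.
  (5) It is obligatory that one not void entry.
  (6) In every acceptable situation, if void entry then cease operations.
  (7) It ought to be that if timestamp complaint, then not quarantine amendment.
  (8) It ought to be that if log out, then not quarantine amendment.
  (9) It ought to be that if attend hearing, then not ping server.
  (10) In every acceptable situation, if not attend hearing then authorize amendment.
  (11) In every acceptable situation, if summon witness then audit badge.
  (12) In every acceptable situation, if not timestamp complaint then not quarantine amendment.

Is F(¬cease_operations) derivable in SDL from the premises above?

Premise 6 is O(void_entry → cease_operations), but O(void_entry) is not derivable from the premises, so it does not yield O(cease_operations).
No other premise forces O(cease_operations). An ideal world satisfying every premise can still have ¬cease_operations true, so F(¬cease_operations) is not derivable.

No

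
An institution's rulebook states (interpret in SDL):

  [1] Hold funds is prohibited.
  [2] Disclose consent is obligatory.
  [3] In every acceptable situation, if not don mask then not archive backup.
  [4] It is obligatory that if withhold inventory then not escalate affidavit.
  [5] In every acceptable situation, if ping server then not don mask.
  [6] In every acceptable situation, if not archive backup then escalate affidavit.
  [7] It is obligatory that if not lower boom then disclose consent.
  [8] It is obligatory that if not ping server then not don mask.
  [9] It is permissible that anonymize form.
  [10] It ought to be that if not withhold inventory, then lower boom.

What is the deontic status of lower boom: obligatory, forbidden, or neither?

By case analysis on ¬ping_server: premise 8 gives O(¬ping_server → ¬don_mask) and premise 5 gives O(ping_server → ¬don_mask), so O(¬don_mask) either way.
Applying K to premise 3 (O(¬don_mask → ¬archive_backup)) and O(¬don_mask) yields O(¬archive_backup).
Applying K to premise 6 (O(¬archive_backup → escalate_affidavit)) and O(¬archive_backup) yields O(escalate_affidavit).
Premise 4 is O(withhold_inventory → ¬escalate_affidavit); contrapositively O(escalate_affidavit → ¬withhold_inventory). Since O(escalate_affidavit) holds, K gives O(¬withhold_inventory).
Applying K to premise 10 (O(¬withhold_inventory → lower_boom)) and O(¬withhold_inventory) yields O(lower_boom).
Premises 1, 2, 7, 9 do not contribute to this derivation.
Hence lower_boom is obligatory.

Obligatory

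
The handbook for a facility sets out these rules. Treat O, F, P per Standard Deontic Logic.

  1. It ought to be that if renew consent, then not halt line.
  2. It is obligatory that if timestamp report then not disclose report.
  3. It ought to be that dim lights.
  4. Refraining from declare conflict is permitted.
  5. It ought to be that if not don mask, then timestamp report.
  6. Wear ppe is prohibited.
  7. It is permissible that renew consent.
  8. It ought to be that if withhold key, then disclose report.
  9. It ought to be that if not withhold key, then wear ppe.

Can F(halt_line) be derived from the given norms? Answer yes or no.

Premise 1 is O(renew_consent → ¬halt_line), but O(renew_consent) is not derivable from the premises (the permission P(renew_consent) asserts only ¬O(¬renew_consent), not O(renew_consent)), so it does not yield O(¬halt_line).
No other premise forces O(¬halt_line). An ideal world satisfying every premise can still have halt_line true, so F(halt_line) is not derivable.

No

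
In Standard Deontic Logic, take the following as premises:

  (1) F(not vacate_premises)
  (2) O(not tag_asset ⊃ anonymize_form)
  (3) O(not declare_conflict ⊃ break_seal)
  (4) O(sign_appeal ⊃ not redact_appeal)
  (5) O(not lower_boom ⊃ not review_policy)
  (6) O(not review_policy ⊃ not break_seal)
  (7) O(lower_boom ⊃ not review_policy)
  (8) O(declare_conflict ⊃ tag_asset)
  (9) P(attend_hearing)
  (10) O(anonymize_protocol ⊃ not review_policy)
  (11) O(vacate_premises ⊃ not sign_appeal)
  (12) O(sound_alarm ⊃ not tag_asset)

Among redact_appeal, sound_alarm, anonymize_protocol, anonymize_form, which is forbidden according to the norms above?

sound_alarm

Premises 5 and 7 are O(not lower_boom ⊃ not review_policy) and O(lower_boom ⊃ not review_policy); every ideal world satisfies not lower_boom or lower_boom, so in either case not review_policy holds — hence O(not review_policy).
Premise 6 is O(not review_policy ⊃ not break_seal); since O(not review_policy), deontic closure gives O(not break_seal).
Premise 3, O(not declare_conflict ⊃ break_seal), contraposes to O(not break_seal ⊃ declare_conflict); with O(not break_seal) we get O(declare_conflict).
Premise 8 is O(declare_conflict ⊃ tag_asset); since O(declare_conflict), deontic closure gives O(tag_asset).
Premise 12, O(sound_alarm ⊃ not tag_asset), contraposes to O(tag_asset ⊃ not sound_alarm); with O(tag_asset) we get O(not sound_alarm).
So O(not sound_alarm) holds, i.e. sound_alarm is forbidden. None of the other listed options is forbidden under the premises.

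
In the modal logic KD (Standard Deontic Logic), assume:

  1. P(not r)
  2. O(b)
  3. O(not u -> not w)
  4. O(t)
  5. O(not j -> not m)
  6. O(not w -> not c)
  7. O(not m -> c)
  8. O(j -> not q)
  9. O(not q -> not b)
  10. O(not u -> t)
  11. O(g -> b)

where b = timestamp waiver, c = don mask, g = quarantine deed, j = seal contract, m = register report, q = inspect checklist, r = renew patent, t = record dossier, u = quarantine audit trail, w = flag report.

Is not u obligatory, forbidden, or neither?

Forbidden

From premise 2 we have O(b).
Premise 9 is O(not q -> not b); contrapositively O(b -> q). Since O(b) holds, K gives O(q).
Premise 8 is O(j -> not q); contrapositively O(q -> not j). Since O(q) holds, K gives O(not j).
Applying K to premise 5 (O(not j -> not m)) and O(not j) yields O(not m).
From O(not m) and premise 7, O(not m -> c), we obtain O(c).
Premise 6 is O(not w -> not c); contrapositively O(c -> w). Since O(c) holds, K gives O(w).
Premise 3, O(not u -> not w), contraposes to O(w -> u); with O(w) we get O(u).
Premises 1, 4, 10, 11 do not contribute to this derivation.
Thus O(u), which is F(not u): not u is forbidden.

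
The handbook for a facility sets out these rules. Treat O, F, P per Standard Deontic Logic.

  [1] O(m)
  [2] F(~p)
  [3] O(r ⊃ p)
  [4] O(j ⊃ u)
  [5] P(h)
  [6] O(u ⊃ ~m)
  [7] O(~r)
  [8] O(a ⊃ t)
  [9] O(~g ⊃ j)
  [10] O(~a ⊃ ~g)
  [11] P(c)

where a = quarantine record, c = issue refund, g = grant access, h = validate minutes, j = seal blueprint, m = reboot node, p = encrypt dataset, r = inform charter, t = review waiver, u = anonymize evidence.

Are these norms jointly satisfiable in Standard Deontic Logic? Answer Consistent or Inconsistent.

Consistent

Premise 3 is O(r ⊃ p); even if O(p) held, inferring O(r) would be affirming the consequent — invalid.
So O(r) is not derivable, and the apparent clash with O(~r) does not arise.
A world satisfying every obligation exists (e.g. a=true, c=false, g=true, h=false, j=false, m=true, p=true, r=false, t=true, u=false); no atom is both obligatory and forbidden, so the set is consistent.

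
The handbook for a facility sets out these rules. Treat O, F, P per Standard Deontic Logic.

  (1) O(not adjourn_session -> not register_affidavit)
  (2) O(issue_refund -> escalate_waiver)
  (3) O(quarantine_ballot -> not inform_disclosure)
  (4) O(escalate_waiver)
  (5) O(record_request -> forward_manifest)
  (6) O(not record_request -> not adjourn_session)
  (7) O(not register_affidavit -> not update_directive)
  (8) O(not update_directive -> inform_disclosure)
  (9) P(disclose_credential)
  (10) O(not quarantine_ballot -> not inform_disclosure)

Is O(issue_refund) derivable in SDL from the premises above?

No

Premise 2 is O(issue_refund -> escalate_waiver); even if O(escalate_waiver) held, inferring O(issue_refund) would be affirming the consequent — invalid.
No other premise forces O(issue_refund). An ideal world satisfying every premise can still have issue_refund false, so O(issue_refund) is not derivable.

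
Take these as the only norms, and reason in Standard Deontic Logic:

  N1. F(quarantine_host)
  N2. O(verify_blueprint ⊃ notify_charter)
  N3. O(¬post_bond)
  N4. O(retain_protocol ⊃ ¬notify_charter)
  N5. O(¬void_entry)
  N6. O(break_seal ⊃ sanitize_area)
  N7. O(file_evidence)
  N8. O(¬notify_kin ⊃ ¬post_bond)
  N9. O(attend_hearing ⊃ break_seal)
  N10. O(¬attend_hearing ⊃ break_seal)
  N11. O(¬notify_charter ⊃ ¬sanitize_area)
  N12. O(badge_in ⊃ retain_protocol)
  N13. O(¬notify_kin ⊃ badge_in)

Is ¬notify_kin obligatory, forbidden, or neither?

By case analysis on ¬attend_hearing: premise 10 gives O(¬attend_hearing ⊃ break_seal) and premise 9 gives O(attend_hearing ⊃ break_seal), so O(break_seal) either way.
Premise 6 is O(break_seal ⊃ sanitize_area); since O(break_seal), deontic closure gives O(sanitize_area).
Premise 11, O(¬notify_charter ⊃ ¬sanitize_area), contraposes to O(sanitize_area ⊃ notify_charter); with O(sanitize_area) we get O(notify_charter).
Premise 4, O(retain_protocol ⊃ ¬notify_charter), contraposes to O(notify_charter ⊃ ¬retain_protocol); with O(notify_charter) we get O(¬retain_protocol).
The contrapositive of premise 12 (O(badge_in ⊃ retain_protocol)) is O(¬retain_protocol ⊃ ¬badge_in), and O(¬retain_protocol) is already established, so O(¬badge_in).
Premise 13, O(¬notify_kin ⊃ badge_in), contraposes to O(¬badge_in ⊃ notify_kin); with O(¬badge_in) we get O(notify_kin).
Premises 1, 2, 3, 5, 7, 8 do not contribute to this derivation.
Thus O(notify_kin), which is F(¬notify_kin): ¬notify_kin is forbidden.

Forbidden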